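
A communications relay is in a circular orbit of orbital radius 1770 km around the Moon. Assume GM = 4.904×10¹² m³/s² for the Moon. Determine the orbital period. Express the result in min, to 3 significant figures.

r = 1770 km = 1.770×10⁶ m.
Kepler's third law: T = 2π√(r³/μ) = 2π√((1.770×10⁶)³ / 4.904×10¹²).
r³/μ = 1.131×10⁶ s², so T = 2π × 1.063×10³ = 6.681×10³ s.
Converting: 6.681×10³ s ÷ 60.00 = 111.4 min.

T ≈ 111 min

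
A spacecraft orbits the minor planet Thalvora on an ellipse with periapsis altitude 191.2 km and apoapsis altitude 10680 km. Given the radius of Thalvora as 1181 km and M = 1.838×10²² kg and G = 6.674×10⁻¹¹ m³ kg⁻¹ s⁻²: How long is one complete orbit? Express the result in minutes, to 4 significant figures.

μ = GM = 6.674×10⁻¹¹ × 1.838×10²² = 1.227×10¹² m³/s².
r_p = 1181 + 191.2 = 1372.2 km = 1.3722×10⁶ m.
r_a = 1181 + 10680 = 11861 km = 1.1861×10⁷ m.
Semi-major axis a = (r_p + r_a)/2 = (1372.2 + 11861)/2 = 6616.6 km = 6.617×10⁶ m.
By Kepler's third law T = 2π√(a³/μ) = 2π × 1.537×10⁴ = 9.655×10⁴ s.
= 1609 minutes.

T ≈ 1609 minutes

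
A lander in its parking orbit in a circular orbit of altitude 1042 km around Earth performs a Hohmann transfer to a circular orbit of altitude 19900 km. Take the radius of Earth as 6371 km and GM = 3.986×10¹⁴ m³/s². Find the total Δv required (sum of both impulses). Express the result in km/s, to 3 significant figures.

Δv_total ≈ 3.14 km/s

r₁ = 6371 + 1042 = 7413.0 km = 7.4130×10⁶ m.
r₂ = 6371 + 19900 = 26271 km = 2.6271×10⁷ m.
Transfer ellipse a_t = (r₁ + r₂)/2 = 1.684×10⁷ m.
At r₁: circular v_c1 = √(μ/r₁) = 7333 m/s; transfer-perigee v_p = √[μ(2/r₁ − 1/a_t)] = 9158 m/s.
Δv₁ = v_p − v_c1 = 1825 m/s.
At r₂: circular v_c2 = √(μ/r₂) = 3895 m/s; transfer-apogee v_a = √[μ(2/r₂ − 1/a_t)] = 2584 m/s.
Δv₂ = v_c2 − v_a = 1311 m/s.
Total Δv = Δv₁ + Δv₂ = 3136 m/s = 3.136 km/s.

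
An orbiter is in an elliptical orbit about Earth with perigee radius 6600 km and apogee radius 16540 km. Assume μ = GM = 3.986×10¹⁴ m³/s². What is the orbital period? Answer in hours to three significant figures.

T ≈ 3.44 hours

Semi-major axis a = (r_p + r_a)/2 = (6600.0 + 16540)/2 = 11570 km = 1.157×10⁷ m.
By Kepler's third law T = 2π√(a³/μ) = 2π × 1.971×10³ = 1.239×10⁴ s.
= 3.440 hours.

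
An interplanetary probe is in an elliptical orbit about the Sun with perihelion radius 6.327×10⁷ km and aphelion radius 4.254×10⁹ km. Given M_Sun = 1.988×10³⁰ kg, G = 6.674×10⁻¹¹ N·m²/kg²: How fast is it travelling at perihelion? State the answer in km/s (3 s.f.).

v ≈ 64.3 km/s

μ = GM = 6.674×10⁻¹¹ × 1.988×10³⁰ = 1.327×10²⁰ m³/s².
Semi-major axis a = (r_p + r_a)/2 = 2.1586×10⁹ km = 2.159×10¹² m.
Vis-viva: v² = μ(2/r − 1/a) = 1.327×10²⁰ × (3.161×10⁻¹¹ − 4.633×10⁻¹³) = 4.133×10⁹ m²/s².
v = 64290 m/s = 64.29 km/s.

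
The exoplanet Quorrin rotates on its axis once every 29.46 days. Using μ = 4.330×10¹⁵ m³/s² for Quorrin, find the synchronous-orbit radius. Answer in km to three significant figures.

T = 29.46 days = 2.545×10⁶ s.
A synchronous orbit has period T, so by Kepler's third law a = (μT²/4π²)^(1/3).
μT²/4π² = 4.330×10¹⁵ × (2.545×10⁶)² / 39.48 = 7.106×10²⁶ m³.
a = 8.924×10⁸ m = 8.9236×10⁵ km.

r_sync ≈ 8.92×10⁵ km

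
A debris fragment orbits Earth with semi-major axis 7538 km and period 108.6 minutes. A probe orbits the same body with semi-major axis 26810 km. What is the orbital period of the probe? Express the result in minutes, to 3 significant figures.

Kepler's third law: T² ∝ a³, so T₂ = T₁ (a₂/a₁)^(3/2).
a₂/a₁ = 3.557, (a₂/a₁)^(3/2) = 6.708.
T₂ = 108.6 × 6.708 = 728.4 minutes.

T₂ ≈ 728 minutes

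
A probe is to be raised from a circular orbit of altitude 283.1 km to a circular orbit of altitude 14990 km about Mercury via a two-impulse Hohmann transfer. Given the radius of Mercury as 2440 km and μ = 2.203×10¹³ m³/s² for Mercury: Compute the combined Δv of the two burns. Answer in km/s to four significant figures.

r₁ = 2440 + 283.1 = 2723.1 km = 2.7231×10⁶ m.
r₂ = 2440 + 14990 = 17430 km = 1.7430×10⁷ m.
Transfer ellipse a_t = (r₁ + r₂)/2 = 1.008×10⁷ m.
At r₁: circular v_c1 = √(μ/r₁) = 2844 m/s; transfer-periherm v_p = √[μ(2/r₁ − 1/a_t)] = 3741 m/s.
Δv₁ = v_p − v_c1 = 896.5 m/s.
At r₂: circular v_c2 = √(μ/r₂) = 1124 m/s; transfer-apoherm v_a = √[μ(2/r₂ − 1/a_t)] = 584.4 m/s.
Δv₂ = v_c2 − v_a = 539.8 m/s.
Total Δv = Δv₁ + Δv₂ = 1436 m/s = 1.436 km/s.

Δv_total ≈ 1.436 km/s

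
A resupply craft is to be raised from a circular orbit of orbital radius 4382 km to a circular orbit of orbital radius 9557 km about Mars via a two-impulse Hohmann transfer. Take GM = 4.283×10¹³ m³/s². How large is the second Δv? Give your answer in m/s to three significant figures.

r₁ = 4382 km = 4.382×10⁶ m.
r₂ = 9557 km = 9.557×10⁶ m.
Transfer ellipse a_t = (r₁ + r₂)/2 = 6.970×10⁶ m.
At r₁: circular v_c1 = √(μ/r₁) = 3126 m/s; transfer-periapsis v_p = √[μ(2/r₁ − 1/a_t)] = 3661 m/s.
At r₂: circular v_c2 = √(μ/r₂) = 2117 m/s; transfer-apoapsis v_a = √[μ(2/r₂ − 1/a_t)] = 1679 m/s.
Δv₂ = v_c2 − v_a = 438.4 m/s.

Δv ≈ 438 m/s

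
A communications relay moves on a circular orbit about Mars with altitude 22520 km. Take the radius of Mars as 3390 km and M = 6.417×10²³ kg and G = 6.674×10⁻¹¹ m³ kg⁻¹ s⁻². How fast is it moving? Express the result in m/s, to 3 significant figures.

v ≈ 1290 m/s

μ = GM = 6.674×10⁻¹¹ × 6.417×10²³ = 4.283×10¹³ m³/s².
r = 3390 + 22520 = 25910 km = 2.5910×10⁷ m.
For a circular orbit v = √(μ/r) = √(4.283×10¹³ / 2.591×10⁷) = √(1.653×10⁶) = 1286 m/s.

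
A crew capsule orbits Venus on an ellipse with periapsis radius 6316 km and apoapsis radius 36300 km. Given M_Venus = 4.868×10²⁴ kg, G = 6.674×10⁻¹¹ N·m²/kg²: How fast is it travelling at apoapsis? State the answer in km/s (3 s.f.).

v ≈ 1.63 km/s

μ = GM = 6.674×10⁻¹¹ × 4.868×10²⁴ = 3.249×10¹⁴ m³/s².
Semi-major axis a = (r_p + r_a)/2 = 21308 km = 2.131×10⁷ m.
Vis-viva: v² = μ(2/r − 1/a) = 3.249×10¹⁴ × (5.510×10⁻⁸ − 4.693×10⁻⁸) = 2.653×10⁶ m²/s².
v = 1629 m/s = 1.629 km/s.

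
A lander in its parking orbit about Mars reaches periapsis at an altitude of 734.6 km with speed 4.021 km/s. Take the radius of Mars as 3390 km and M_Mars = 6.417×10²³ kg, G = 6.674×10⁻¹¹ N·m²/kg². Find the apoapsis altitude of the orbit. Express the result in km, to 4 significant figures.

μ = GM = 6.674×10⁻¹¹ × 6.417×10²³ = 4.283×10¹³ m³/s².
r_p = 3390 + 734.6 = 4124.6 km = 4.125×10⁶ m.
Specific energy ε = v²/2 − μ/r = -2.299×10⁶ J/kg, so a = −μ/(2ε) = 9.314×10⁶ m.
The apsides satisfy r_p + r_a = 2a, so the apoapsis radius is 2a − r_p = 1.450×10⁷ m = 14503 km.
Apoapsis altitude = 14503 − 3390 = 11113 km.

apoapsis altitude ≈ 11110 km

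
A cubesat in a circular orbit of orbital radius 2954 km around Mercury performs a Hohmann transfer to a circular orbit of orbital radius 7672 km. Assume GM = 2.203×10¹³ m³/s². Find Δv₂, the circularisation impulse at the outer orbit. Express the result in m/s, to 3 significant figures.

r₁ = 2954 km = 2.954×10⁶ m.
r₂ = 7672 km = 7.672×10⁶ m.
Transfer ellipse a_t = (r₁ + r₂)/2 = 5.313×10⁶ m.
At r₁: circular v_c1 = √(μ/r₁) = 2731 m/s; transfer-periherm v_p = √[μ(2/r₁ − 1/a_t)] = 3282 m/s.
At r₂: circular v_c2 = √(μ/r₂) = 1695 m/s; transfer-apoherm v_a = √[μ(2/r₂ − 1/a_t)] = 1264 m/s.
Δv₂ = v_c2 − v_a = 431.0 m/s.

Δv ≈ 431 m/s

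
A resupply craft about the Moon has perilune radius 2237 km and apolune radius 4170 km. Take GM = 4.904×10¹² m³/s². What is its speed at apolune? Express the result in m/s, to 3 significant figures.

v ≈ 906 m/s

Semi-major axis a = (r_p + r_a)/2 = 3203.5 km = 3.204×10⁶ m.
Vis-viva: v² = μ(2/r − 1/a) = 4.904×10¹² × (4.796×10⁻⁷ − 3.122×10⁻⁷) = 8.212×10⁵ m²/s².
v = 906.2 m/s.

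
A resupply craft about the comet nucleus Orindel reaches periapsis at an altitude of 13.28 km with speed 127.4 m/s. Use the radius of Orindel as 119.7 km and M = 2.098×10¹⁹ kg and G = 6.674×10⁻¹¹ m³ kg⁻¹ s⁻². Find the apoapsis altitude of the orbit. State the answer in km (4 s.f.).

apoapsis altitude ≈ 327.3 km

μ = GM = 6.674×10⁻¹¹ × 2.098×10¹⁹ = 1.400×10⁹ m³/s².
r_p = 119.7 + 13.28 = 132.98 km = 1.330×10⁵ m.
Specific energy ε = v²/2 − μ/r = -2.414×10³ J/kg, so a = −μ/(2ε) = 2.900×10⁵ m.
The apsides satisfy r_p + r_a = 2a, so the apoapsis radius is 2a − r_p = 4.470×10⁵ m = 447.04 km.
Apoapsis altitude = 447.04 − 119.7 = 327.34 km.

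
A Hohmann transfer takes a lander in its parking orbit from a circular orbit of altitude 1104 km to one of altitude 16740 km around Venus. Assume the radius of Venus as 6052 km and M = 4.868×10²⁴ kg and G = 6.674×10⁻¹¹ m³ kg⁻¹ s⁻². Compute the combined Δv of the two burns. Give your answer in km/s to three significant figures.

Δv_total ≈ 2.74 km/s

μ = GM = 6.674×10⁻¹¹ × 4.868×10²⁴ = 3.249×10¹⁴ m³/s².
r₁ = 6052 + 1104 = 7156.0 km = 7.1560×10⁶ m.
r₂ = 6052 + 16740 = 22792 km = 2.2792×10⁷ m.
Transfer ellipse a_t = (r₁ + r₂)/2 = 1.497×10⁷ m.
At r₁: circular v_c1 = √(μ/r₁) = 6738 m/s; transfer-periapsis v_p = √[μ(2/r₁ − 1/a_t)] = 8313 m/s.
Δv₁ = v_p − v_c1 = 1575 m/s.
At r₂: circular v_c2 = √(μ/r₂) = 3776 m/s; transfer-apoapsis v_a = √[μ(2/r₂ − 1/a_t)] = 2610 m/s.
Δv₂ = v_c2 − v_a = 1166 m/s.
Total Δv = Δv₁ + Δv₂ = 2740 m/s = 2.740 km/s.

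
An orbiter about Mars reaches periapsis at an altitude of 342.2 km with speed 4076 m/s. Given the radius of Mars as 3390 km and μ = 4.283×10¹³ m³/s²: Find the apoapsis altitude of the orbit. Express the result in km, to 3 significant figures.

r_p = 3390 + 342.2 = 3732.2 km = 3.732×10⁶ m.
Specific energy ε = v²/2 − μ/r = -3.169×10⁶ J/kg, so a = −μ/(2ε) = 6.758×10⁶ m.
The apsides satisfy r_p + r_a = 2a, so the apoapsis radius is 2a − r_p = 9.783×10⁶ m = 9783.5 km.
Apoapsis altitude = 9783.5 − 3390 = 6393.5 km.

apoapsis altitude ≈ 6390 km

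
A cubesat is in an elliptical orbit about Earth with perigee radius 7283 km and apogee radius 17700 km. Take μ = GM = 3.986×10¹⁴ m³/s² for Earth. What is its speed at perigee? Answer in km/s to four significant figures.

v ≈ 8.806 km/s

Semi-major axis a = (r_p + r_a)/2 = 12492 km = 1.249×10⁷ m.
Vis-viva: v² = μ(2/r − 1/a) = 3.986×10¹⁴ × (2.746×10⁻⁷ − 8.005×10⁻⁸) = 7.755×10⁷ m²/s².
v = 8806 m/s = 8.806 km/s.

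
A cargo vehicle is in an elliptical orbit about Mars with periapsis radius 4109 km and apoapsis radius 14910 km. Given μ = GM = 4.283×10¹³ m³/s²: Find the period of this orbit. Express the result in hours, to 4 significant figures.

Semi-major axis a = (r_p + r_a)/2 = (4109.0 + 14910)/2 = 9509.5 km = 9.510×10⁶ m.
By Kepler's third law T = 2π√(a³/μ) = 2π × 4.481×10³ = 2.815×10⁴ s.
= 7.821 hours.

T ≈ 7.821 hours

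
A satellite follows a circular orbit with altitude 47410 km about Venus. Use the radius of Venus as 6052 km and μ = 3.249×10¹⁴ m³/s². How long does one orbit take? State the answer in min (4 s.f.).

r = 6052 + 47410 = 53462 km = 5.3462×10⁷ m.
Kepler's third law: T = 2π√(r³/μ) = 2π√((5.346×10⁷)³ / 3.249×10¹⁴).
r³/μ = 4.703×10⁸ s², so T = 2π × 2.169×10⁴ = 1.363×10⁵ s.
Converting: 1.363×10⁵ s ÷ 60.00 = 2271 min.

T ≈ 2271 min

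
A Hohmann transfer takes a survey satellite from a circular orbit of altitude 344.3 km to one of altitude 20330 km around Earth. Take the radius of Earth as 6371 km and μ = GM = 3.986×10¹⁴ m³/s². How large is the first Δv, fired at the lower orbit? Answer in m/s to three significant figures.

r₁ = 6371 + 344.3 = 6715.3 km = 6.7153×10⁶ m.
r₂ = 6371 + 20330 = 26701 km = 2.6701×10⁷ m.
Transfer ellipse a_t = (r₁ + r₂)/2 = 1.671×10⁷ m.
At r₁: circular v_c1 = √(μ/r₁) = 7704 m/s; transfer-perigee v_p = √[μ(2/r₁ − 1/a_t)] = 9739 m/s.
Δv₁ = v_p − v_c1 = 2035 m/s.

Δv ≈ 2040 m/s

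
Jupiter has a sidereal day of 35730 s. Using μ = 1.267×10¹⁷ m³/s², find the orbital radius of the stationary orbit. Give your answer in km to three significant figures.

r_sync ≈ 1.60×10⁵ km

A synchronous orbit has period T, so by Kepler's third law a = (μT²/4π²)^(1/3).
μT²/4π² = 1.267×10¹⁷ × (3.573×10⁴)² / 39.48 = 4.097×10²⁴ m³.
a = 1.600×10⁸ m = 1.6002×10⁵ km.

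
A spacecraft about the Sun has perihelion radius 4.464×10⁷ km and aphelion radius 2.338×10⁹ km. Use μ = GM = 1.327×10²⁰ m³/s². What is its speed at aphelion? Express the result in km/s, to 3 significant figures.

Semi-major axis a = (r_p + r_a)/2 = 1.1913×10⁹ km = 1.191×10¹² m.
Vis-viva: v² = μ(2/r − 1/a) = 1.327×10²⁰ × (8.554×10⁻¹³ − 8.394×10⁻¹³) = 2.127×10⁶ m²/s².
v = 1458 m/s = 1.458 km/s.

v ≈ 1.46 km/s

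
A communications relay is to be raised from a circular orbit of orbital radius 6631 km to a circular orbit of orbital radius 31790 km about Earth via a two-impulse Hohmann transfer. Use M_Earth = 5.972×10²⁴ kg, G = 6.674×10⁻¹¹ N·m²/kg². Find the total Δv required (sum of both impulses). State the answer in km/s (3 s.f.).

μ = GM = 6.674×10⁻¹¹ × 5.972×10²⁴ = 3.986×10¹⁴ m³/s².
r₁ = 6631 km = 6.631×10⁶ m.
r₂ = 31790 km = 3.179×10⁷ m.
Transfer ellipse a_t = (r₁ + r₂)/2 = 1.921×10⁷ m.
At r₁: circular v_c1 = √(μ/r₁) = 7753 m/s; transfer-perigee v_p = √[μ(2/r₁ − 1/a_t)] = 9973 m/s.
Δv₁ = v_p − v_c1 = 2220 m/s.
At r₂: circular v_c2 = √(μ/r₂) = 3541 m/s; transfer-apogee v_a = √[μ(2/r₂ − 1/a_t)] = 2080 m/s.
Δv₂ = v_c2 − v_a = 1461 m/s.
Total Δv = Δv₁ + Δv₂ = 3681 m/s = 3.681 km/s.

Δv_total ≈ 3.68 km/s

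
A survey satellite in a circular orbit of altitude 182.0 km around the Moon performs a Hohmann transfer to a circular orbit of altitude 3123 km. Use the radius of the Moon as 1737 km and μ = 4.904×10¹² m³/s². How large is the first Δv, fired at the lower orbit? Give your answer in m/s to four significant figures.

r₁ = 1737 + 182.0 = 1919.0 km = 1.9190×10⁶ m.
r₂ = 1737 + 3123 = 4860.0 km = 4.8600×10⁶ m.
Transfer ellipse a_t = (r₁ + r₂)/2 = 3.390×10⁶ m.
At r₁: circular v_c1 = √(μ/r₁) = 1599 m/s; transfer-perilune v_p = √[μ(2/r₁ − 1/a_t)] = 1914 m/s.
Δv₁ = v_p − v_c1 = 315.6 m/s.

Δv ≈ 315.6 m/s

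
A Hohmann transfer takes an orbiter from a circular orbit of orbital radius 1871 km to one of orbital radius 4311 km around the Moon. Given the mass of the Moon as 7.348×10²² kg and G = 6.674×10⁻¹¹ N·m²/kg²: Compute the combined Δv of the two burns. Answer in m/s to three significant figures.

Δv_total ≈ 530 m/s

μ = GM = 6.674×10⁻¹¹ × 7.348×10²² = 4.904×10¹² m³/s².
r₁ = 1871 km = 1.871×10⁶ m.
r₂ = 4311 km = 4.311×10⁶ m.
Transfer ellipse a_t = (r₁ + r₂)/2 = 3.091×10⁶ m.
At r₁: circular v_c1 = √(μ/r₁) = 1619 m/s; transfer-perilune v_p = √[μ(2/r₁ − 1/a_t)] = 1912 m/s.
Δv₁ = v_p − v_c1 = 293.0 m/s.
At r₂: circular v_c2 = √(μ/r₂) = 1067 m/s; transfer-apolune v_a = √[μ(2/r₂ − 1/a_t)] = 829.8 m/s.
Δv₂ = v_c2 − v_a = 236.8 m/s.
Total Δv = Δv₁ + Δv₂ = 529.8 m/s.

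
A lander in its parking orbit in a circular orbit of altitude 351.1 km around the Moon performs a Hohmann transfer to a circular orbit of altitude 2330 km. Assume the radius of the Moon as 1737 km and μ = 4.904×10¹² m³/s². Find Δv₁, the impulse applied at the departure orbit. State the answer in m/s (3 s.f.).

r₁ = 1737 + 351.1 = 2088.1 km = 2.0881×10⁶ m.
r₂ = 1737 + 2330 = 4067.0 km = 4.0670×10⁶ m.
Transfer ellipse a_t = (r₁ + r₂)/2 = 3.078×10⁶ m.
At r₁: circular v_c1 = √(μ/r₁) = 1532 m/s; transfer-perilune v_p = √[μ(2/r₁ − 1/a_t)] = 1762 m/s.
Δv₁ = v_p − v_c1 = 229.2 m/s.

Δv ≈ 229 m/s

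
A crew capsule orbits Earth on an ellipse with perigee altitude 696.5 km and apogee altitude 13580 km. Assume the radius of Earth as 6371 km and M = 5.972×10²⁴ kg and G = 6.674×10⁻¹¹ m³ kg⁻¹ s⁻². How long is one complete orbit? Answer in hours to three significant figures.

μ = GM = 6.674×10⁻¹¹ × 5.972×10²⁴ = 3.986×10¹⁴ m³/s².
r_p = 6371 + 696.5 = 7067.5 km = 7.0675×10⁶ m.
r_a = 6371 + 13580 = 19951 km = 1.9951×10⁷ m.
Semi-major axis a = (r_p + r_a)/2 = (7067.5 + 19951)/2 = 13509 km = 1.351×10⁷ m.
By Kepler's third law T = 2π√(a³/μ) = 2π × 2.487×10³ = 1.563×10⁴ s.
= 4.341 hours.

T ≈ 4.34 hours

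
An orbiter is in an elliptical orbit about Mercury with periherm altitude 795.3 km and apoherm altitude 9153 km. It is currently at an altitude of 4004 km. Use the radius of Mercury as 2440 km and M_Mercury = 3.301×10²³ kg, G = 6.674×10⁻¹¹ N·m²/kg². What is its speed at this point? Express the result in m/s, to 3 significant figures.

μ = GM = 6.674×10⁻¹¹ × 3.301×10²³ = 2.203×10¹³ m³/s².
r_p = 2440 + 795.3 = 3235.3 km = 3.2353×10⁶ m.
r_a = 2440 + 9153 = 11593 km = 1.1593×10⁷ m.
r = 2440 + 4004 = 6444.0 km = 6.444×10⁶ m.
Semi-major axis a = (r_p + r_a)/2 = 7414.1 km = 7.414×10⁶ m.
Vis-viva: v² = μ(2/r − 1/a) = 2.203×10¹³ × (3.104×10⁻⁷ − 1.349×10⁻⁷) = 3.866×10⁶ m²/s².
v = 1966 m/s.

v ≈ 1970 m/s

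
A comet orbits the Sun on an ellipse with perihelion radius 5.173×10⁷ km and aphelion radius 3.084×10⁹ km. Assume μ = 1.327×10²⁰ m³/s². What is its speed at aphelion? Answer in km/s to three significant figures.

v ≈ 1.19 km/s

Semi-major axis a = (r_p + r_a)/2 = 1.5679×10⁹ km = 1.568×10¹² m.
Vis-viva: v² = μ(2/r − 1/a) = 1.327×10²⁰ × (6.485×10⁻¹³ − 6.378×10⁻¹³) = 1.420×10⁶ m²/s².
v = 1192 m/s = 1.192 km/s.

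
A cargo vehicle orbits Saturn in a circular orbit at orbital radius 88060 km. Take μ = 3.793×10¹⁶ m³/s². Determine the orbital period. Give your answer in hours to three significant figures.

T ≈ 7.41 hours

r = 88060 km = 8.806×10⁷ m.
Kepler's third law: T = 2π√(r³/μ) = 2π√((8.806×10⁷)³ / 3.793×10¹⁶).
r³/μ = 1.800×10⁷ s², so T = 2π × 4.243×10³ = 2.666×10⁴ s.
Converting: 2.666×10⁴ s ÷ 3600 = 7.405 hours.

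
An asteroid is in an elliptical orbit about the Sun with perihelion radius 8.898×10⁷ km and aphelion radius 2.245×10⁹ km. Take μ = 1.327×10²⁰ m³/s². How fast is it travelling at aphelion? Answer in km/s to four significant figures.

Semi-major axis a = (r_p + r_a)/2 = 1.1670×10⁹ km = 1.167×10¹² m.
Vis-viva: v² = μ(2/r − 1/a) = 1.327×10²⁰ × (8.909×10⁻¹³ − 8.569×10⁻¹³) = 4.507×10⁶ m²/s².
v = 2123 m/s = 2.123 km/s.

v ≈ 2.123 km/s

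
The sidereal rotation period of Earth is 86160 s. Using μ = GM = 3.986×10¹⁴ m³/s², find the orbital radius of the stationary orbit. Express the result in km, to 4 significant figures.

A synchronous orbit has period T, so by Kepler's third law a = (μT²/4π²)^(1/3).
μT²/4π² = 3.986×10¹⁴ × (8.616×10⁴)² / 39.48 = 7.495×10²² m³.
a = 4.216×10⁷ m = 42163 km.

r_sync ≈ 42160 km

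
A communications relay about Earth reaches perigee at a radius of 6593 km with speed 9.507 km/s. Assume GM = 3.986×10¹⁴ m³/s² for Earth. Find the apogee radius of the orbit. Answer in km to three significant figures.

r_p = 6.593×10⁶ m.
Specific energy ε = v²/2 − μ/r = -1.527×10⁷ J/kg, so a = −μ/(2ε) = 1.305×10⁷ m.
The apsides satisfy r_p + r_a = 2a, so the apogee radius is 2a − r_p = 1.952×10⁷ m = 19516 km.

apogee radius ≈ 19500 km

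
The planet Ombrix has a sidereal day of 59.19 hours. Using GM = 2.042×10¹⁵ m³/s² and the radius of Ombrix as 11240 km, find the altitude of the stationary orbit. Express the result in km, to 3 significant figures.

T = 59.19 hours = 2.131×10⁵ s.
A synchronous orbit has period T, so by Kepler's third law a = (μT²/4π²)^(1/3).
μT²/4π² = 2.042×10¹⁵ × (2.131×10⁵)² / 39.48 = 2.349×10²⁴ m³.
a = 1.329×10⁸ m = 1.3292×10⁵ km.
Altitude h = a − R = 1.3292×10⁵ − 11240 = 1.2168×10⁵ km.

h_sync ≈ 1.22×10⁵ km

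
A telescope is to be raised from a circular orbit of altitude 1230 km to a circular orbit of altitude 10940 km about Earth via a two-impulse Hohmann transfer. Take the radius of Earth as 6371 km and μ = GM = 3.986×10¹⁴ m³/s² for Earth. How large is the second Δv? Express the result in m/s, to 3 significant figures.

r₁ = 6371 + 1230 = 7601.0 km = 7.6010×10⁶ m.
r₂ = 6371 + 10940 = 17311 km = 1.7311×10⁷ m.
Transfer ellipse a_t = (r₁ + r₂)/2 = 1.246×10⁷ m.
At r₁: circular v_c1 = √(μ/r₁) = 7242 m/s; transfer-perigee v_p = √[μ(2/r₁ − 1/a_t)] = 8537 m/s.
At r₂: circular v_c2 = √(μ/r₂) = 4799 m/s; transfer-apogee v_a = √[μ(2/r₂ − 1/a_t)] = 3748 m/s.
Δv₂ = v_c2 − v_a = 1050 m/s.

Δv ≈ 1050 m/s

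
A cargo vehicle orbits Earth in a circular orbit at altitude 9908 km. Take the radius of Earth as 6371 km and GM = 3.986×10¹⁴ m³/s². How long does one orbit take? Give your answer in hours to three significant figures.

r = 6371 + 9908 = 16279 km = 1.6279×10⁷ m.
Kepler's third law: T = 2π√(r³/μ) = 2π√((1.628×10⁷)³ / 3.986×10¹⁴).
r³/μ = 1.082×10⁷ s², so T = 2π × 3.290×10³ = 2.067×10⁴ s.
Converting: 2.067×10⁴ s ÷ 3600 = 5.742 hours.

T ≈ 5.74 hours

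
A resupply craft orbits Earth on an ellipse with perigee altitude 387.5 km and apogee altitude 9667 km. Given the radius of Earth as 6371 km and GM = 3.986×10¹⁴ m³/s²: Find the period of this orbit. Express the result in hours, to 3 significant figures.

T ≈ 3.36 hours

r_p = 6371 + 387.5 = 6758.5 km = 6.7585×10⁶ m.
r_a = 6371 + 9667 = 16038 km = 1.6038×10⁷ m.
Semi-major axis a = (r_p + r_a)/2 = (6758.5 + 16038)/2 = 11398 km = 1.140×10⁷ m.
By Kepler's third law T = 2π√(a³/μ) = 2π × 1.927×10³ = 1.211×10⁴ s.
= 3.364 hours.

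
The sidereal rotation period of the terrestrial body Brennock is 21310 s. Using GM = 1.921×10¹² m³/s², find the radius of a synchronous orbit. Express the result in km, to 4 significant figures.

r_sync ≈ 2806 km

A synchronous orbit has period T, so by Kepler's third law a = (μT²/4π²)^(1/3).
μT²/4π² = 1.921×10¹² × (2.131×10⁴)² / 39.48 = 2.210×10¹⁹ m³.
a = 2.806×10⁶ m = 2806.2 km.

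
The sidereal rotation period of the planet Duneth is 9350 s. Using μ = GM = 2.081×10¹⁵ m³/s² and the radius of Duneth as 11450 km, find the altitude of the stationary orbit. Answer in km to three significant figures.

A synchronous orbit has period T, so by Kepler's third law a = (μT²/4π²)^(1/3).
μT²/4π² = 2.081×10¹⁵ × (9.350×10³)² / 39.48 = 4.608×10²¹ m³.
a = 1.664×10⁷ m = 16641 km.
Altitude h = a − R = 16641 − 11450 = 5191.0 km.

h_sync ≈ 5190 km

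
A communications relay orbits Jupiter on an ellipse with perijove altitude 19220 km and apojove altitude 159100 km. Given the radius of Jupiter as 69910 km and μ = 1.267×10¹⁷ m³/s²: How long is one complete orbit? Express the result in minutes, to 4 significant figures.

r_p = 69910 + 19220 = 89130 km = 8.9130×10⁷ m.
r_a = 69910 + 159100 = 229010 km = 2.2901×10⁸ m.
Semi-major axis a = (r_p + r_a)/2 = (89130 + 2.2901×10⁵)/2 = 1.5907×10⁵ km = 1.591×10⁸ m.
By Kepler's third law T = 2π√(a³/μ) = 2π × 5.636×10³ = 3.541×10⁴ s.
= 590.2 minutes.

T ≈ 590.2 minutes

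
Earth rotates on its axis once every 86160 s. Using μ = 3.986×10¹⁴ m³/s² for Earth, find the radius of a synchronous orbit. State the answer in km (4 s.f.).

A synchronous orbit has period T, so by Kepler's third law a = (μT²/4π²)^(1/3).
μT²/4π² = 3.986×10¹⁴ × (8.616×10⁴)² / 39.48 = 7.495×10²² m³.
a = 4.216×10⁷ m = 42163 km.

r_sync ≈ 42160 km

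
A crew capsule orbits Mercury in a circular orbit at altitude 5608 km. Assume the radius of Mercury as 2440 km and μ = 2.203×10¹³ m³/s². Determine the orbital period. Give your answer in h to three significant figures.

r = 2440 + 5608 = 8048.0 km = 8.0480×10⁶ m.
Kepler's third law: T = 2π√(r³/μ) = 2π√((8.048×10⁶)³ / 2.203×10¹³).
r³/μ = 2.366×10⁷ s², so T = 2π × 4.864×10³ = 3.056×10⁴ s.
Converting: 3.056×10⁴ s ÷ 3600 = 8.490 h.

T ≈ 8.49 h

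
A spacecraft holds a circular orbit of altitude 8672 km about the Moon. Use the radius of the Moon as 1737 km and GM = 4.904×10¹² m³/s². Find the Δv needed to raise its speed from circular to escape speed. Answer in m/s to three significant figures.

Δv ≈ 284 m/s

r = 1737 + 8672 = 10409 km = 1.0409×10⁷ m.
Circular speed v_c = √(μ/r) = 686.4 m/s.
Escape speed v_esc = √(2μ/r) = √2 × v_c = 970.7 m/s.
Δv = v_esc − v_c = 284.3 m/s.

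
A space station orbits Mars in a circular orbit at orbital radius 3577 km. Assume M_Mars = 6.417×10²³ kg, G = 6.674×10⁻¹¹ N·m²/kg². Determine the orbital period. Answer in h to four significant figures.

μ = GM = 6.674×10⁻¹¹ × 6.417×10²³ = 4.283×10¹³ m³/s².
r = 3577 km = 3.577×10⁶ m.
Kepler's third law: T = 2π√(r³/μ) = 2π√((3.577×10⁶)³ / 4.283×10¹³).
r³/μ = 1.069×10⁶ s², so T = 2π × 1.034×10³ = 6.495×10³ s.
Converting: 6.495×10³ s ÷ 3600 = 1.804 h.

T ≈ 1.804 h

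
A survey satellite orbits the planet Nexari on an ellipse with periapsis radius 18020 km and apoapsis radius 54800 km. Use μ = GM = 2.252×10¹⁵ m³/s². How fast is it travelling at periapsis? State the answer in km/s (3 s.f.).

Semi-major axis a = (r_p + r_a)/2 = 36410 km = 3.641×10⁷ m.
Vis-viva: v² = μ(2/r − 1/a) = 2.252×10¹⁵ × (1.110×10⁻⁷ − 2.746×10⁻⁸) = 1.881×10⁸ m²/s².
v = 13710 m/s = 13.71 km/s.

v ≈ 13.7 km/s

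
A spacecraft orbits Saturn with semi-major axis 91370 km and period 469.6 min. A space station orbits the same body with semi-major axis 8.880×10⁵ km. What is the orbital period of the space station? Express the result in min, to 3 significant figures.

T₂ ≈ 14200 min

Kepler's third law: T² ∝ a³, so T₂ = T₁ (a₂/a₁)^(3/2).
a₂/a₁ = 9.719, (a₂/a₁)^(3/2) = 30.30.
T₂ = 469.6 × 30.30 = 14230 min.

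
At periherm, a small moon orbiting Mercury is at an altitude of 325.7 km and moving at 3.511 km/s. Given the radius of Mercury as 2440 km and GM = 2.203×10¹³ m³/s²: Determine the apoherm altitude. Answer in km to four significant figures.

r_p = 2440 + 325.7 = 2765.7 km = 2.766×10⁶ m.
Specific energy ε = v²/2 − μ/r = -1.802×10⁶ J/kg, so a = −μ/(2ε) = 6.113×10⁶ m.
The apsides satisfy r_p + r_a = 2a, so the apoherm radius is 2a − r_p = 9.460×10⁶ m = 9460.5 km.
Apoherm altitude = 9460.5 − 2440 = 7020.5 km.

apoherm altitude ≈ 7020 km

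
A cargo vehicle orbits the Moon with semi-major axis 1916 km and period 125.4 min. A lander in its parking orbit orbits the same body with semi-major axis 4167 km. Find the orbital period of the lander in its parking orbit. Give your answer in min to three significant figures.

T₂ ≈ 402 min

Kepler's third law: T² ∝ a³, so T₂ = T₁ (a₂/a₁)^(3/2).
a₂/a₁ = 2.175, (a₂/a₁)^(3/2) = 3.207.
T₂ = 125.4 × 3.207 = 402.2 min.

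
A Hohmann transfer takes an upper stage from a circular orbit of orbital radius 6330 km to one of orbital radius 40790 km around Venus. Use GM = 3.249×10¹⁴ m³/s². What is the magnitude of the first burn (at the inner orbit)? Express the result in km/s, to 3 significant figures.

r₁ = 6330 km = 6.330×10⁶ m.
r₂ = 40790 km = 4.079×10⁷ m.
Transfer ellipse a_t = (r₁ + r₂)/2 = 2.356×10⁷ m.
At r₁: circular v_c1 = √(μ/r₁) = 7164 m/s; transfer-periapsis v_p = √[μ(2/r₁ − 1/a_t)] = 9427 m/s.
Δv₁ = v_p − v_c1 = 2262 m/s.
= 2.262 km/s.

Δv ≈ 2.26 km/s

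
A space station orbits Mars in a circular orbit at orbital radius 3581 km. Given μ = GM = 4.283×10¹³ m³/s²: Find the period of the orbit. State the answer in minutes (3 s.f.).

r = 3581 km = 3.581×10⁶ m.
Kepler's third law: T = 2π√(r³/μ) = 2π√((3.581×10⁶)³ / 4.283×10¹³).
r³/μ = 1.072×10⁶ s², so T = 2π × 1.035×10³ = 6.506×10³ s.
Converting: 6.506×10³ s ÷ 60.00 = 108.4 minutes.

T ≈ 108 minutes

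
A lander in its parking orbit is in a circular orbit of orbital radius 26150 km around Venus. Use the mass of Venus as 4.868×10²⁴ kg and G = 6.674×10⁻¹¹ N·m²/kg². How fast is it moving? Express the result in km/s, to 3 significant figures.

μ = GM = 6.674×10⁻¹¹ × 4.868×10²⁴ = 3.249×10¹⁴ m³/s².
r = 26150 km = 2.615×10⁷ m.
For a circular orbit v = √(μ/r) = √(3.249×10¹⁴ / 2.615×10⁷) = √(1.242×10⁷) = 3525 m/s.
That is 3.525 km/s.

v ≈ 3.52 km/s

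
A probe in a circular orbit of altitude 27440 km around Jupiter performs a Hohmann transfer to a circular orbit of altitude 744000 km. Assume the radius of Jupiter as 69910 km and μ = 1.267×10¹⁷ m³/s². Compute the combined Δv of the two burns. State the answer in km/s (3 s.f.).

Δv_total ≈ 18.9 km/s

r₁ = 69910 + 27440 = 97350 km = 9.7350×10⁷ m.
r₂ = 69910 + 744000 = 813910 km = 8.1391×10⁸ m.
Transfer ellipse a_t = (r₁ + r₂)/2 = 4.556×10⁸ m.
At r₁: circular v_c1 = √(μ/r₁) = 36080 m/s; transfer-perijove v_p = √[μ(2/r₁ − 1/a_t)] = 48220 m/s.
Δv₁ = v_p − v_c1 = 12140 m/s.
At r₂: circular v_c2 = √(μ/r₂) = 12480 m/s; transfer-apojove v_a = √[μ(2/r₂ − 1/a_t)] = 5767 m/s.
Δv₂ = v_c2 − v_a = 6710 m/s.
Total Δv = Δv₁ + Δv₂ = 18850 m/s = 18.85 km/s.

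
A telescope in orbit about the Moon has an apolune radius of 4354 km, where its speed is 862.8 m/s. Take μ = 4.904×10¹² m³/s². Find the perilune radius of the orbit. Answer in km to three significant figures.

r_a = 4.354×10⁶ m.
Specific energy ε = v²/2 − μ/r = -7.541×10⁵ J/kg, so a = −μ/(2ε) = 3.252×10⁶ m.
The apsides satisfy r_p + r_a = 2a, so the perilune radius is 2a − r_a = 2.149×10⁶ m = 2149.0 km.

perilune radius ≈ 2150 km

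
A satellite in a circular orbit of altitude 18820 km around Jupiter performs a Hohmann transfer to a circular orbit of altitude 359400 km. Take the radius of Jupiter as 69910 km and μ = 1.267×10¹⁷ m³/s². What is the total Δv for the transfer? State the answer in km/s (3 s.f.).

r₁ = 69910 + 18820 = 88730 km = 8.8730×10⁷ m.
r₂ = 69910 + 359400 = 429310 km = 4.2931×10⁸ m.
Transfer ellipse a_t = (r₁ + r₂)/2 = 2.590×10⁸ m.
At r₁: circular v_c1 = √(μ/r₁) = 37790 m/s; transfer-perijove v_p = √[μ(2/r₁ − 1/a_t)] = 48650 m/s.
Δv₁ = v_p − v_c1 = 10860 m/s.
At r₂: circular v_c2 = √(μ/r₂) = 17180 m/s; transfer-apojove v_a = √[μ(2/r₂ − 1/a_t)] = 10050 m/s.
Δv₂ = v_c2 − v_a = 7124 m/s.
Total Δv = Δv₁ + Δv₂ = 17990 m/s = 17.99 km/s.

Δv_total ≈ 18.0 km/s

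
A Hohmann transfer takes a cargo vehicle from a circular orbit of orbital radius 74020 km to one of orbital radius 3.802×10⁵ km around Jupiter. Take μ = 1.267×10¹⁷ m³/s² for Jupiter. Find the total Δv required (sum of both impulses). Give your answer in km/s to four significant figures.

Δv_total ≈ 19.99 km/s

r₁ = 74020 km = 7.402×10⁷ m.
r₂ = 3.802×10⁵ km = 3.802×10⁸ m.
Transfer ellipse a_t = (r₁ + r₂)/2 = 2.271×10⁸ m.
At r₁: circular v_c1 = √(μ/r₁) = 41370 m/s; transfer-perijove v_p = √[μ(2/r₁ − 1/a_t)] = 53530 m/s.
Δv₁ = v_p − v_c1 = 12160 m/s.
At r₂: circular v_c2 = √(μ/r₂) = 18260 m/s; transfer-apojove v_a = √[μ(2/r₂ − 1/a_t)] = 10420 m/s.
Δv₂ = v_c2 − v_a = 7833 m/s.
Total Δv = Δv₁ + Δv₂ = 19990 m/s = 19.99 km/s.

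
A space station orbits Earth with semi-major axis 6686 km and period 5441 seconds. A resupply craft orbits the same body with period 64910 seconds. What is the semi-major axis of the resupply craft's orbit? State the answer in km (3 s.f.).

Kepler's third law: a³ ∝ T², so a₂ = a₁ (T₂/T₁)^(2/3).
T₂/T₁ = 11.93, (T₂/T₁)^(2/3) = 5.221.
a₂ = 6686 × 5.221 = 34910 km.

a₂ ≈ 34900 km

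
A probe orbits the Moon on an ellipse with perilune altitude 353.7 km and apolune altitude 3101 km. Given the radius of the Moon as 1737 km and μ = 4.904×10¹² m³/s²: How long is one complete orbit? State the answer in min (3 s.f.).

T ≈ 305 min

r_p = 1737 + 353.7 = 2090.7 km = 2.0907×10⁶ m.
r_a = 1737 + 3101 = 4838.0 km = 4.8380×10⁶ m.
Semi-major axis a = (r_p + r_a)/2 = (2090.7 + 4838.0)/2 = 3464.3 km = 3.464×10⁶ m.
By Kepler's third law T = 2π√(a³/μ) = 2π × 2.912×10³ = 1.830×10⁴ s.
= 304.9 min.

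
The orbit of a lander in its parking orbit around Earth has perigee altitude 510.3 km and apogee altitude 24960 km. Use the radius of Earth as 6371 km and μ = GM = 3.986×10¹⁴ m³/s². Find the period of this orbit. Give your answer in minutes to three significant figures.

r_p = 6371 + 510.3 = 6881.3 km = 6.8813×10⁶ m.
r_a = 6371 + 24960 = 31331 km = 3.1331×10⁷ m.
Semi-major axis a = (r_p + r_a)/2 = (6881.3 + 31331)/2 = 19106 km = 1.911×10⁷ m.
By Kepler's third law T = 2π√(a³/μ) = 2π × 4.183×10³ = 2.628×10⁴ s.
= 438.0 minutes.

T ≈ 438 minutes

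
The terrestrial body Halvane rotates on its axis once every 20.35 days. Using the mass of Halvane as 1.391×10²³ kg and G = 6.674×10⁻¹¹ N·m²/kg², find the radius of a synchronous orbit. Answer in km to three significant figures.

r_sync ≈ 89900 km

μ = GM = 6.674×10⁻¹¹ × 1.391×10²³ = 9.284×10¹² m³/s².
T = 20.35 days = 1.758×10⁶ s.
A synchronous orbit has period T, so by Kepler's third law a = (μT²/4π²)^(1/3).
μT²/4π² = 9.284×10¹² × (1.758×10⁶)² / 39.48 = 7.270×10²³ m³.
a = 8.992×10⁷ m = 89916 km.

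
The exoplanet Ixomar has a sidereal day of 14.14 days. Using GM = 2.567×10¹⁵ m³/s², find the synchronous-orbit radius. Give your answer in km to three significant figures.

T = 14.14 days = 1.222×10⁶ s.
A synchronous orbit has period T, so by Kepler's third law a = (μT²/4π²)^(1/3).
μT²/4π² = 2.567×10¹⁵ × (1.222×10⁶)² / 39.48 = 9.705×10²⁵ m³.
a = 4.595×10⁸ m = 4.5955×10⁵ km.

r_sync ≈ 4.60×10⁵ km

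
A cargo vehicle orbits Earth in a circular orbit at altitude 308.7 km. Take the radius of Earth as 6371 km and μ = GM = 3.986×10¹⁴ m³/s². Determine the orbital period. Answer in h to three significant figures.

r = 6371 + 308.7 = 6679.7 km = 6.6797×10⁶ m.
Kepler's third law: T = 2π√(r³/μ) = 2π√((6.680×10⁶)³ / 3.986×10¹⁴).
r³/μ = 7.477×10⁵ s², so T = 2π × 8.647×10² = 5.433×10³ s.
Converting: 5.433×10³ s ÷ 3600 = 1.509 h.

T ≈ 1.51 h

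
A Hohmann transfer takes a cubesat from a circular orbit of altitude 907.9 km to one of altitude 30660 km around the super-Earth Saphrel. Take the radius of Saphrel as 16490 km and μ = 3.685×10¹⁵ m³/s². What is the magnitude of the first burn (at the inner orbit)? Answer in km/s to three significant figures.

r₁ = 16490 + 907.9 = 17398 km = 1.7398×10⁷ m.
r₂ = 16490 + 30660 = 47150 km = 4.7150×10⁷ m.
Transfer ellipse a_t = (r₁ + r₂)/2 = 3.227×10⁷ m.
At r₁: circular v_c1 = √(μ/r₁) = 14550 m/s; transfer-periapsis v_p = √[μ(2/r₁ − 1/a_t)] = 17590 m/s.
Δv₁ = v_p − v_c1 = 3037 m/s.
= 3.037 km/s.

Δv ≈ 3.04 km/s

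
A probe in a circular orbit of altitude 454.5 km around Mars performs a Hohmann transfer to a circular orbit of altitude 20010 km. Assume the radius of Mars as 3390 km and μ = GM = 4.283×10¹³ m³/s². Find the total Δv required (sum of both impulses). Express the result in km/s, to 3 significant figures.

r₁ = 3390 + 454.5 = 3844.5 km = 3.8445×10⁶ m.
r₂ = 3390 + 20010 = 23400 km = 2.3400×10⁷ m.
Transfer ellipse a_t = (r₁ + r₂)/2 = 1.362×10⁷ m.
At r₁: circular v_c1 = √(μ/r₁) = 3338 m/s; transfer-periapsis v_p = √[μ(2/r₁ − 1/a_t)] = 4375 m/s.
Δv₁ = v_p − v_c1 = 1037 m/s.
At r₂: circular v_c2 = √(μ/r₂) = 1353 m/s; transfer-apoapsis v_a = √[μ(2/r₂ − 1/a_t)] = 718.7 m/s.
Δv₂ = v_c2 − v_a = 634.2 m/s.
Total Δv = Δv₁ + Δv₂ = 1671 m/s = 1.671 km/s.

Δv_total ≈ 1.67 km/s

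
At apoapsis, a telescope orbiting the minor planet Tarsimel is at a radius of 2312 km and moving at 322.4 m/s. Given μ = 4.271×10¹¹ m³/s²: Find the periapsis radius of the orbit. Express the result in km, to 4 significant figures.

periapsis radius ≈ 905.1 km

r_a = 2.312×10⁶ m.
Specific energy ε = v²/2 − μ/r = -1.328×10⁵ J/kg, so a = −μ/(2ε) = 1.609×10⁶ m.
The apsides satisfy r_p + r_a = 2a, so the periapsis radius is 2a − r_a = 9.051×10⁵ m = 905.06 km.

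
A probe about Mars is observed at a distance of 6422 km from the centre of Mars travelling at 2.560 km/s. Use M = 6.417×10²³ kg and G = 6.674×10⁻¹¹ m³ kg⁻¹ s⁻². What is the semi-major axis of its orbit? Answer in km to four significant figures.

a ≈ 6313 km

μ = GM = 6.674×10⁻¹¹ × 6.417×10²³ = 4.283×10¹³ m³/s².
r = 6.422×10⁶ m.
Specific orbital energy ε = v²/2 − μ/r = (2560)²/2 − 4.283×10¹³/6.422×10⁶ = -3.392×10⁶ J/kg.
Since ε = −μ/(2a), a = −μ/(2ε) = 6.313×10⁶ m = 6312.9 km.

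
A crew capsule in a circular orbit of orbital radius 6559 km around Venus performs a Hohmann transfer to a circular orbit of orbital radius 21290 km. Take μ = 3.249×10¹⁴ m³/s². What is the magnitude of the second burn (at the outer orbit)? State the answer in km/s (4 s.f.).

r₁ = 6559 km = 6.559×10⁶ m.
r₂ = 21290 km = 2.129×10⁷ m.
Transfer ellipse a_t = (r₁ + r₂)/2 = 1.392×10⁷ m.
At r₁: circular v_c1 = √(μ/r₁) = 7038 m/s; transfer-periapsis v_p = √[μ(2/r₁ − 1/a_t)] = 8703 m/s.
At r₂: circular v_c2 = √(μ/r₂) = 3906 m/s; transfer-apoapsis v_a = √[μ(2/r₂ − 1/a_t)] = 2681 m/s.
Δv₂ = v_c2 − v_a = 1225 m/s.
= 1.225 km/s.

Δv ≈ 1.225 km/s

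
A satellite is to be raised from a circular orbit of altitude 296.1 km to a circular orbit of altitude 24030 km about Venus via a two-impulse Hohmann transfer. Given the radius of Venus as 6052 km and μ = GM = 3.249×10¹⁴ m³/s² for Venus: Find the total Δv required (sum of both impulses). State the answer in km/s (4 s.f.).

r₁ = 6052 + 296.1 = 6348.1 km = 6.3481×10⁶ m.
r₂ = 6052 + 24030 = 30082 km = 3.0082×10⁷ m.
Transfer ellipse a_t = (r₁ + r₂)/2 = 1.822×10⁷ m.
At r₁: circular v_c1 = √(μ/r₁) = 7154 m/s; transfer-periapsis v_p = √[μ(2/r₁ − 1/a_t)] = 9194 m/s.
Δv₁ = v_p − v_c1 = 2040 m/s.
At r₂: circular v_c2 = √(μ/r₂) = 3286 m/s; transfer-apoapsis v_a = √[μ(2/r₂ − 1/a_t)] = 1940 m/s.
Δv₂ = v_c2 − v_a = 1346 m/s.
Total Δv = Δv₁ + Δv₂ = 3386 m/s = 3.386 km/s.

Δv_total ≈ 3.386 km/s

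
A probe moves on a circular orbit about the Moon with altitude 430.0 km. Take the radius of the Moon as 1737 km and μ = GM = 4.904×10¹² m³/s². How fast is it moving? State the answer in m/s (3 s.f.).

r = 1737 + 430.0 = 2167.0 km = 2.1670×10⁶ m.
For a circular orbit v = √(μ/r) = √(4.904×10¹² / 2.167×10⁶) = √(2.263×10⁶) = 1504 m/s.

v ≈ 1500 m/s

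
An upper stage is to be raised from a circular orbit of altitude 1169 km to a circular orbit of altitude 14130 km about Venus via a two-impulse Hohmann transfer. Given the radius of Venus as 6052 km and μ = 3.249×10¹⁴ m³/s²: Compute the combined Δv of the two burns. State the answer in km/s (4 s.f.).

r₁ = 6052 + 1169 = 7221.0 km = 7.2210×10⁶ m.
r₂ = 6052 + 14130 = 20182 km = 2.0182×10⁷ m.
Transfer ellipse a_t = (r₁ + r₂)/2 = 1.370×10⁷ m.
At r₁: circular v_c1 = √(μ/r₁) = 6708 m/s; transfer-periapsis v_p = √[μ(2/r₁ − 1/a_t)] = 8141 m/s.
Δv₁ = v_p − v_c1 = 1433 m/s.
At r₂: circular v_c2 = √(μ/r₂) = 4012 m/s; transfer-apoapsis v_a = √[μ(2/r₂ − 1/a_t)] = 2913 m/s.
Δv₂ = v_c2 − v_a = 1100 m/s.
Total Δv = Δv₁ + Δv₂ = 2533 m/s = 2.533 km/s.

Δv_total ≈ 2.533 km/s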